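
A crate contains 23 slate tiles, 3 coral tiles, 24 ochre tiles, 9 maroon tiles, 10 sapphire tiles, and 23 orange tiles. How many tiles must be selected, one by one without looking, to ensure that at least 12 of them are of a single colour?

An adversary could hand out at most 11 tiles per colour (coral, maroon, sapphire run out sooner): 11 + 3 + 11 + 9 + 10 + 11 = 55 tiles and still no colour has 12.
One more tile lands in a colour already at 11, so 56 draws are enough and 55 are not.

56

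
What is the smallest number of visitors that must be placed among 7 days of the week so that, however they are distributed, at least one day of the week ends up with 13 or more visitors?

With 84 visitors one could put exactly 12 in each of the 7 days of the week, and no day of the week would reach 13.
Pigeonhole: one more visitor must land in a day of the week that already has 12, giving it 13.
So 7 × 12 + 1 = 85 visitors are required.

85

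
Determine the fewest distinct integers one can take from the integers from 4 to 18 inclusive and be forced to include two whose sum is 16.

Two chosen integers sum to 16 exactly when both halves of some pair {x, 16−x} with 4 ≤ x ≤ 16−x ≤ 12 are chosen — 4 such pairs.
The remaining 7 elements (those with no distinct partner in range) can never complete a 16-sum, so the worst case takes all of them and one from each pair: 7 + 4 = 11.
The 12th integer has to be the second member of some pair, so 11 + 1 = 12.

12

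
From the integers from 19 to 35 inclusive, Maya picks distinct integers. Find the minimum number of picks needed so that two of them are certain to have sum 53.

10

A set avoiding the sum 53 can contain at most one of each pair {x, 53−x}, plus the 1 element whose complement lies outside the range.
The integers 27, …, 35 (9 of them) are such a set: any two sum to at least 27+28 = 55 > 53.
By pigeonhole, any 10th integer completes one of the 8 pairs, so 10 choices force a sum of 53.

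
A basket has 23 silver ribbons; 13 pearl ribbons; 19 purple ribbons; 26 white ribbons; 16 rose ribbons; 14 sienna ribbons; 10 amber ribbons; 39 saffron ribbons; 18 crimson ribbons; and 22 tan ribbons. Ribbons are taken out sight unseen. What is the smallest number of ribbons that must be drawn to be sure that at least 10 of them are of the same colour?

An adversary could hand out at most 9 ribbons per colour: 9 + 9 + 9 + 9 + 9 + 9 + 9 + 9 + 9 + 9 = 90 ribbons and still no colour has 10.
By the pigeonhole principle, one more ribbon lands in a colour already at 9, so 91 draws are enough and 90 are not.

91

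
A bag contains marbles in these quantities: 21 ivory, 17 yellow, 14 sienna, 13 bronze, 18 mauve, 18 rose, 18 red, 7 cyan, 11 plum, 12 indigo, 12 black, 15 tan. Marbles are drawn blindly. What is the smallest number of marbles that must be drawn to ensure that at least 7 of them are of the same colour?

73

The 12 colours are the holes; the marbles drawn are the pigeons.
To avoid 7 of any one colour, the worst case takes at most 6 of each colour.
That gives 6 + 6 + 6 + 6 + 6 + 6 + 6 + 6 + 6 + 6 + 6 + 6 = 72 marbles with no colour reaching 7.
The next marble forces some colour to 7, so 72 + 1 = 73.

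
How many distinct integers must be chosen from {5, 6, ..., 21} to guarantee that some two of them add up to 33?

Two chosen integers sum to 33 exactly when both halves of some pair {x, 33−x} with 12 ≤ x ≤ 33−x ≤ 21 are chosen — 5 such pairs.
The remaining 7 elements (those with no distinct partner in range) can never complete a 33-sum, so the worst case takes all of them and one from each pair: 7 + 5 = 12.
Pigeonhole: the 13th integer has to be the second member of some pair, so 12 + 1 = 13.

13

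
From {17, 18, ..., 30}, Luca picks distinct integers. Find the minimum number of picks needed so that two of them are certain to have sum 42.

11

Two chosen integers sum to 42 exactly when both halves of some pair {x, 42−x} with 17 ≤ x ≤ 42−x ≤ 25 are chosen — 4 such pairs.
The remaining 6 elements (those with no distinct partner in range) can never complete a 42-sum, so the worst case takes all of them and one from each pair: 6 + 4 = 10.
The 11th integer has to be the second member of some pair, so 10 + 1 = 11.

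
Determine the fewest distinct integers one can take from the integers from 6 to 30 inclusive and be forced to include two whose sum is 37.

Group the elements by complementary pair {x, 37−x}: {7,30}, {8,29}, {9,28}, …, giving 12 two-element pairs and 1 integer whose partner 37−x falls outside [6,30].
Treating each of those 13 groups as a pigeonhole, one can pick one integer per group — 13 integers — with no two summing to 37.
The 14th integer lands in an occupied pair, forcing a sum of 37.

14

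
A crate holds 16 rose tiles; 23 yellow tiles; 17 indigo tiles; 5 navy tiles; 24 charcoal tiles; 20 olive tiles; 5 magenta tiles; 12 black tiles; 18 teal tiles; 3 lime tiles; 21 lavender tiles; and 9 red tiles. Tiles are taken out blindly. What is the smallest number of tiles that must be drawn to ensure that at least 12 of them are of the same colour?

111

The 12 colours are the holes; the tiles drawn are the pigeons.
To avoid 12 of any one colour, the worst case takes at most 11 of each colour, or every tile of a colour that has fewer than 11.
That gives 11 + 11 + 11 + 5 + 11 + 11 + 5 + 11 + 11 + 3 + 11 + 9 = 110 tiles with no colour reaching 12.
The next tile forces some colour to 12, so 110 + 1 = 111.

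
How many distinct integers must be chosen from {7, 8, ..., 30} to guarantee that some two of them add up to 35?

14

Two chosen integers sum to 35 exactly when both halves of some pair {x, 35−x} with 7 ≤ x ≤ 35−x ≤ 28 are chosen — 11 such pairs.
The remaining 2 elements (those with no distinct partner in range) can never complete a 35-sum, so the worst case takes all of them and one from each pair: 2 + 11 = 13.
The 14th integer has to be the second member of some pair, so 13 + 1 = 14.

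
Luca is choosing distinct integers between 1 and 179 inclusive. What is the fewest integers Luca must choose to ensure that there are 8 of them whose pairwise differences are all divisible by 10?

Integers whose pairwise differences are multiples of 10 are exactly those sharing a remainder mod 10. By pigeonhole, the 10 residue classes mod 10 are the pigeonholes.
With 70 integers one could put 7 in each residue class and have no class reach 8.
The 71st integer pushes some class to 8, so 10·7 + 1 = 71.

71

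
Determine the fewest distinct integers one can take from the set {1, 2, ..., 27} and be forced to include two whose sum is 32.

A set avoiding the sum 32 can contain at most one of each pair {x, 32−x}, plus the 5 elements whose complement lies outside the range or equal to its own complement.
The integers 1, …, 16 (16 of them) are such a set: any two sum to at least 1+2 = 3 and at most 15+16 = 31 < 32.
Any 17th integer completes one of the 11 pairs, so 17 choices force a sum of 32.

17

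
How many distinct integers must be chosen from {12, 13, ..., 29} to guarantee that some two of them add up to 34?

14

A set avoiding the sum 34 can contain at most one of each pair {x, 34−x}, plus the 8 elements whose complement lies outside the range or equal to its own complement.
The integers 17, …, 29 (13 of them) are such a set: any two sum to at least 17+18 = 35 > 34.
Pigeonhole: any 14th integer completes one of the 5 pairs, so 14 choices force a sum of 34.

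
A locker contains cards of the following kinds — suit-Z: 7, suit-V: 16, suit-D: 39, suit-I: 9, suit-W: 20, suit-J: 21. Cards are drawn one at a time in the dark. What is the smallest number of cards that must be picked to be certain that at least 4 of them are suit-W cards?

96

In the worst case for collecting suit-W cards, every non-suit-W card comes out first.
There are 7 + 16 + 39 + 9 + 21 = 92 non-suit-W cards altogether.
After those, each further card must be suit-W, so 92 + 4 = 96 draws guarantee 4 suit-W cards.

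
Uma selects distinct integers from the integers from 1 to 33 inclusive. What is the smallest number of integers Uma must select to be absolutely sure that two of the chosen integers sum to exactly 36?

19

Two chosen integers sum to 36 exactly when both halves of some pair {x, 36−x} with 3 ≤ x ≤ 36−x ≤ 33 are chosen — 15 such pairs.
The remaining 3 elements (those with no distinct partner in range) can never complete a 36-sum, so the worst case takes all of them and one from each pair: 3 + 15 = 18.
By pigeonhole, the 19th integer has to be the second member of some pair, so 18 + 1 = 19.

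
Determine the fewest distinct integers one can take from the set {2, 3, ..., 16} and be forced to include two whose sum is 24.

12

Group the elements by complementary pair {x, 24−x}: {8,16}, {9,15}, {10,14}, …, giving 4 two-element pairs, the single value 12 (it cannot pair with itself since the integers are distinct), and 6 integers whose partner 24−x falls outside [2,16].
By pigeonhole, treating each of those 11 groups as a pigeonhole, one can pick one integer per group — 11 integers — with no two summing to 24.
The 12th integer lands in an occupied pair, forcing a sum of 24.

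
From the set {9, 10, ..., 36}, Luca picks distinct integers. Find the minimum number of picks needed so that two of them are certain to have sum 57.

21

A set avoiding the sum 57 can contain at most one of each pair {x, 57−x}, plus the 12 elements whose complement lies outside the range.
The integers 9, …, 28 (20 of them) are such a set: any two sum to at least 9+10 = 19 and at most 27+28 = 55 < 57.
Any 21st integer completes one of the 8 pairs, so 21 choices force a sum of 57.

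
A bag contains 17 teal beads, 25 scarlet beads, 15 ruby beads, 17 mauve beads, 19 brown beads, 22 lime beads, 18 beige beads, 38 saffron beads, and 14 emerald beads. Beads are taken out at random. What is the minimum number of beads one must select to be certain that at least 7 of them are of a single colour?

Put each drawn bead into a box by colour. The largest draw with every box below 7 takes min(count, 6) from each colour.
Σ min(cᵢ, 6) = 6 + 6 + 6 + 6 + 6 + 6 + 6 + 6 + 6 = 54.
Draw number 54 + 1 = 55 must push one box to 7.

55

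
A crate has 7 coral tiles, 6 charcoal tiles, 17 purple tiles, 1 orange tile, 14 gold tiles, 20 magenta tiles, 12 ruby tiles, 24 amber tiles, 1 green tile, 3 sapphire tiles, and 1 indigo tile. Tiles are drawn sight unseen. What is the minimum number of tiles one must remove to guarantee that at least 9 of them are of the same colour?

An adversary could hand out at most 8 tiles per colour (6 colours run out sooner): 7 + 6 + 8 + 1 + 8 + 8 + 8 + 8 + 1 + 3 + 1 = 59 tiles and still no colour has 9.
By the pigeonhole principle, one more tile lands in a colour already at 8, so 60 draws are enough and 59 are not.

60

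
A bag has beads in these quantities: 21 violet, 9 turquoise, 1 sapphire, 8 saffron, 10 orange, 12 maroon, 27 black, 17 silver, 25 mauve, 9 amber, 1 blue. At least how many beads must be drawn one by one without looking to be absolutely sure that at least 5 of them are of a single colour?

Pigeonhole: put each drawn bead into a box by colour. The largest draw with every box below 5 takes min(count, 4) from each colour; colours with fewer than 4 contribute all they have.
Σ min(cᵢ, 4) = 4 + 4 + 1 + 4 + 4 + 4 + 4 + 4 + 4 + 4 + 1 = 38.
Draw number 38 + 1 = 39 must push one box to 5.

39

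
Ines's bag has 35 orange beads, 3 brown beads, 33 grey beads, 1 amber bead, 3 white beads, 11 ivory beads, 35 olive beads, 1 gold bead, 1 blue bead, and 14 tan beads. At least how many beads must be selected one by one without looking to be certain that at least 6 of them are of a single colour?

35

By pigeonhole, the 10 colours are the holes; the beads drawn are the pigeons.
To avoid 6 of any one colour, the worst case takes at most 5 of each colour, or every bead of a colour that has fewer than 5.
That gives 5 + 3 + 5 + 1 + 3 + 5 + 5 + 1 + 1 + 5 = 34 beads with no colour reaching 6.
The next bead forces some colour to 6, so 34 + 1 = 35.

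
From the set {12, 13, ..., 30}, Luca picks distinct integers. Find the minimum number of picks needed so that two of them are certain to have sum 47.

13

Group the elements by complementary pair {x, 47−x}: {17,30}, {18,29}, {19,28}, …, giving 7 two-element pairs and 5 integers whose partner 47−x falls outside [12,30].
Treating each of those 12 groups as a pigeonhole, one can pick one integer per group — 12 integers — with no two summing to 47.
The 13th integer lands in an occupied pair, forcing a sum of 47.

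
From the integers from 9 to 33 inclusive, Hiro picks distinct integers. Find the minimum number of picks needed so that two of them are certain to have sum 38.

A set avoiding the sum 38 can contain at most one of each pair {x, 38−x}, plus the 5 elements whose complement lies outside the range or equal to its own complement.
The integers 19, …, 33 (15 of them) are such a set: any two sum to at least 19+20 = 39 > 38.
Any 16th integer completes one of the 10 pairs, so 16 choices force a sum of 38.

16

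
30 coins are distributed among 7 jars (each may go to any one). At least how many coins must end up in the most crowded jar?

5

Pigeonhole: the 7 jars are the holes and the 30 coins are the pigeons.
If every jar held at most 4 coins, the total would be at most 7 × 4 = 28, which is less than 30.
So some jar holds at least ⌈30/7⌉ = 5 coins.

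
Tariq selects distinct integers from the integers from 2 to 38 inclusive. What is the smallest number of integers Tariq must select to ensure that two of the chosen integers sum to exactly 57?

Group the elements by complementary pair {x, 57−x}: {19,38}, {20,37}, {21,36}, …, giving 10 two-element pairs and 17 integers whose partner 57−x falls outside [2,38].
By pigeonhole, treating each of those 27 groups as a pigeonhole, one can pick one integer per group — 27 integers — with no two summing to 57.
The 28th integer lands in an occupied pair, forcing a sum of 57.

28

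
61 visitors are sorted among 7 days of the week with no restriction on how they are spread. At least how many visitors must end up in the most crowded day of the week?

9

The 7 days of the week are the holes and the 61 visitors are the pigeons.
If every day of the week held at most 8 visitors, the total would be at most 7 × 8 = 56, which is less than 61.
So some day of the week holds at least ⌈61/7⌉ = 9 visitors.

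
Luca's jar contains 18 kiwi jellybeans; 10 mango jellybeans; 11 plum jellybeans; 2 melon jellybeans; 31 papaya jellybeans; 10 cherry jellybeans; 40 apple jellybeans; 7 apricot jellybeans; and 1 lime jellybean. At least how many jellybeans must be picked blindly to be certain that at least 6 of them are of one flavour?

39

The 9 flavours are the holes; the jellybeans drawn are the pigeons.
To avoid 6 of any one flavour, the worst case takes at most 5 of each flavour, or every jellybean of a flavour that has fewer than 5.
That gives 5 + 5 + 5 + 2 + 5 + 5 + 5 + 5 + 1 = 38 jellybeans with no flavour reaching 6.
The next jellybean forces some flavour to 6, so 38 + 1 = 39.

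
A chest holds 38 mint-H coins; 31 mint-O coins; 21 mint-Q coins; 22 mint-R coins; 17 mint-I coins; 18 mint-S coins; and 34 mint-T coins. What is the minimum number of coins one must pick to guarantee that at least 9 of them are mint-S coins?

In the worst case for collecting mint-S coins, every non-mint-S coin comes out first.
There are 38 + 31 + 21 + 22 + 17 + 34 = 163 non-mint-S coins altogether.
After those, each further coin must be mint-S, so 163 + 9 = 172 draws guarantee 9 mint-S coins.

172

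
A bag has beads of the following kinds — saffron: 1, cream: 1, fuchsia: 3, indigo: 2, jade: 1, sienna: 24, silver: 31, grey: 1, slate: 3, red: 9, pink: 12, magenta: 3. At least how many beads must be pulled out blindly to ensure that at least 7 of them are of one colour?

An adversary could hand out at most 6 beads per colour (8 colours run out sooner): 1 + 1 + 3 + 2 + 1 + 6 + 6 + 1 + 3 + 6 + 6 + 3 = 39 beads and still no colour has 7.
By the pigeonhole principle, one more bead lands in a colour already at 6, so 40 draws are enough and 39 are not.

40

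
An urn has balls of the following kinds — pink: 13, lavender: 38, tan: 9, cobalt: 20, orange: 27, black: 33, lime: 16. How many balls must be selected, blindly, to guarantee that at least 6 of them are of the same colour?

36

An adversary could hand out at most 5 balls per colour: 5 + 5 + 5 + 5 + 5 + 5 + 5 = 35 balls and still no colour has 6.
One more ball lands in a colour already at 5, so 36 draws are enough and 35 are not.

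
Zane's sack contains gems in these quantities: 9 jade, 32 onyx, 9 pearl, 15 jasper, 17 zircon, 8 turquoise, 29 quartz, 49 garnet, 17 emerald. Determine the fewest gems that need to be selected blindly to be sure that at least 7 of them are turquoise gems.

184

In the worst case for collecting turquoise gems, every non-turquoise gem comes out first.
There are 9 + 32 + 9 + 15 + 17 + 29 + 49 + 17 = 177 non-turquoise gems altogether.
After those, each further gem must be turquoise, so 177 + 7 = 184 draws guarantee 7 turquoise gems.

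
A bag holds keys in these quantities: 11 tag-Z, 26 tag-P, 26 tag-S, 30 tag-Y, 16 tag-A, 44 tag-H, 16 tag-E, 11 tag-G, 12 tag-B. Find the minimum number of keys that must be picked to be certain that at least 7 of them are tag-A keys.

183

In the worst case for collecting tag-A keys, every non-tag-A key comes out first.
There are 11 + 26 + 26 + 30 + 44 + 16 + 11 + 12 = 176 non-tag-A keys altogether.
After those, each further key must be tag-A, so 176 + 7 = 183 draws guarantee 7 tag-A keys.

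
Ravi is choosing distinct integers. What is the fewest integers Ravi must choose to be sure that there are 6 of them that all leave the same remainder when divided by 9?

46

Pigeonhole: the 9 residue classes mod 9 are the pigeonholes.
With 45 integers one could put 5 in each residue class and have no class reach 6.
The 46th integer pushes some class to 6, so 9·5 + 1 = 46.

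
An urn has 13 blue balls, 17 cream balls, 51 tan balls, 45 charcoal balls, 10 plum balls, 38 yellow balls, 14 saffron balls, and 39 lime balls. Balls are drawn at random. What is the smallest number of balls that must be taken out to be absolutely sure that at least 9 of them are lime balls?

197

In the worst case for collecting lime balls, every non-lime ball comes out first.
There are 13 + 17 + 51 + 45 + 10 + 38 + 14 = 188 non-lime balls altogether.
After those, each further ball must be lime, so 188 + 9 = 197 draws guarantee 9 lime balls.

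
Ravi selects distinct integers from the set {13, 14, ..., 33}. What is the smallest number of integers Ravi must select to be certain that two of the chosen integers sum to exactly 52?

Two chosen integers sum to 52 exactly when both halves of some pair {x, 52−x} with 19 ≤ x ≤ 52−x ≤ 33 are chosen — 7 such pairs.
The remaining 7 elements (those with no distinct partner in range) can never complete a 52-sum, so the worst case takes all of them and one from each pair: 7 + 7 = 14.
The 15th integer has to be the second member of some pair, so 14 + 1 = 15.

15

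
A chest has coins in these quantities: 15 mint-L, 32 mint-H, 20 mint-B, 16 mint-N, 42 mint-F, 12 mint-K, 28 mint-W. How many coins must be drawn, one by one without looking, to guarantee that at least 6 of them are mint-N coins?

155

In the worst case for collecting mint-N coins, every non-mint-N coin comes out first.
There are 15 + 32 + 20 + 42 + 12 + 28 = 149 non-mint-N coins altogether.
After those, each further coin must be mint-N, so 149 + 6 = 155 draws guarantee 6 mint-N coins.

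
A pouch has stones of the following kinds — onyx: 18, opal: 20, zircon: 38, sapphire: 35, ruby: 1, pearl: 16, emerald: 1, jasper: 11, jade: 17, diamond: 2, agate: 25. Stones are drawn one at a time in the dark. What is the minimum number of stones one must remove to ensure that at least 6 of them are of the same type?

45

The 11 types are the holes; the stones drawn are the pigeons.
To avoid 6 of any one type, the worst case takes at most 5 of each type, or every stone of a type that has fewer than 5.
That gives 5 + 5 + 5 + 5 + 1 + 5 + 1 + 5 + 5 + 2 + 5 = 44 stones with no type reaching 6.
The next stone forces some type to 6, so 44 + 1 = 45.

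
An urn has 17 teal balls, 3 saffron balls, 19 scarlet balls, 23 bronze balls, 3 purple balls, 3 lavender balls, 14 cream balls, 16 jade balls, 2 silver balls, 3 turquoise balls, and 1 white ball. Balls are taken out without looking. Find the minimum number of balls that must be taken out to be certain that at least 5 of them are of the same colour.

The 11 colours are the holes; the balls drawn are the pigeons.
To avoid 5 of any one colour, the worst case takes at most 4 of each colour, or every ball of a colour that has fewer than 4.
That gives 4 + 3 + 4 + 4 + 3 + 3 + 4 + 4 + 2 + 3 + 1 = 35 balls with no colour reaching 5.
The next ball forces some colour to 5, so 35 + 1 = 36.

36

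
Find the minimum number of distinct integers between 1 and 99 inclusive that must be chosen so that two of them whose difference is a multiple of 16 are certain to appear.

17

Integers whose pairwise differences are multiples of 16 are exactly those sharing a remainder mod 16. By pigeonhole, the 16 residue classes mod 16 are the pigeonholes.
With 16 integers one could put 1 in each residue class and have no class reach 2.
The 17th integer pushes some class to 2, so 16·1 + 1 = 17.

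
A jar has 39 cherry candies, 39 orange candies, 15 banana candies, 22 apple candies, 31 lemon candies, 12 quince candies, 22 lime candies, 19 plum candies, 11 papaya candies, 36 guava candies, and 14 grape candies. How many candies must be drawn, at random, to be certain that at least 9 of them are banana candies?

In the worst case for collecting banana candies, every non-banana candy comes out first.
There are 39 + 39 + 22 + 31 + 12 + 22 + 19 + 11 + 36 + 14 = 245 non-banana candies altogether.
After those, each further candy must be banana, so 245 + 9 = 254 draws guarantee 9 banana candies.

254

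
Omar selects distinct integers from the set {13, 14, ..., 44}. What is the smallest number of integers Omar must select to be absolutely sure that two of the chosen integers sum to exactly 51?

Group the elements by complementary pair {x, 51−x}: {13,38}, {14,37}, {15,36}, …, giving 13 two-element pairs and 6 integers whose partner 51−x falls outside [13,44].
Treating each of those 19 groups as a pigeonhole, one can pick one integer per group — 19 integers — with no two summing to 51.
The 20th integer lands in an occupied pair, forcing a sum of 51.

20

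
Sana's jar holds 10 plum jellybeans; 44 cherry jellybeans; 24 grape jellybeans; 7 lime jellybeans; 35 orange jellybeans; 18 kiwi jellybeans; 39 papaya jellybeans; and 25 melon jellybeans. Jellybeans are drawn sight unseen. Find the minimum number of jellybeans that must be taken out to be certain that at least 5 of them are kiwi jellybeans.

189

In the worst case for collecting kiwi jellybeans, every non-kiwi jellybean comes out first.
There are 10 + 44 + 24 + 7 + 35 + 39 + 25 = 184 non-kiwi jellybeans altogether.
After those, each further jellybean must be kiwi, so 184 + 5 = 189 draws guarantee 5 kiwi jellybeans.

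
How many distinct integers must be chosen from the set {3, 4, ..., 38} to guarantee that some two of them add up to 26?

27

Two chosen integers sum to 26 exactly when both halves of some pair {x, 26−x} with 3 ≤ x ≤ 26−x ≤ 23 are chosen — 10 such pairs.
The remaining 16 elements (those with no distinct partner in range) can never complete a 26-sum, so the worst case takes all of them and one from each pair: 16 + 10 = 26.
The 27th integer has to be the second member of some pair, so 26 + 1 = 27.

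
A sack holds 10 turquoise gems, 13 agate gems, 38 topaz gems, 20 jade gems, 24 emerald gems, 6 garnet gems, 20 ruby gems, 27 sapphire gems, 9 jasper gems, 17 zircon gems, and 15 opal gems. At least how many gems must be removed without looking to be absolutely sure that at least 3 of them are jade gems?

In the worst case for collecting jade gems, every non-jade gem comes out first.
There are 10 + 13 + 38 + 24 + 6 + 20 + 27 + 9 + 17 + 15 = 179 non-jade gems altogether.
After those, each further gem must be jade, so 179 + 3 = 182 draws guarantee 3 jade gems.

182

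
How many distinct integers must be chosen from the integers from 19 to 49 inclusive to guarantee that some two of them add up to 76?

A set avoiding the sum 76 can contain at most one of each pair {x, 76−x}, plus the 9 elements whose complement lies outside the range or equal to its own complement.
The integers 19, …, 38 (20 of them) are such a set: any two sum to at least 19+20 = 39 and at most 37+38 = 75 < 76.
By pigeonhole, any 21st integer completes one of the 11 pairs, so 21 choices force a sum of 76.

21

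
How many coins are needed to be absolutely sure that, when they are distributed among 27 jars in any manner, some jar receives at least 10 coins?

244

With 243 coins one could put exactly 9 in each of the 27 jars, and no jar would reach 10.
Pigeonhole: one more coin must land in a jar that already has 9, giving it 10.
So 27 × 9 + 1 = 244 coins are required.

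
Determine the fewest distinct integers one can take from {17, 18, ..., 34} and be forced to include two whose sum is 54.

Two chosen integers sum to 54 exactly when both halves of some pair {x, 54−x} with 20 ≤ x ≤ 54−x ≤ 34 are chosen — 7 such pairs.
The remaining 4 elements (those with no distinct partner in range) can never complete a 54-sum, so the worst case takes all of them and one from each pair: 4 + 7 = 11.
The 12th integer has to be the second member of some pair, so 11 + 1 = 12.

12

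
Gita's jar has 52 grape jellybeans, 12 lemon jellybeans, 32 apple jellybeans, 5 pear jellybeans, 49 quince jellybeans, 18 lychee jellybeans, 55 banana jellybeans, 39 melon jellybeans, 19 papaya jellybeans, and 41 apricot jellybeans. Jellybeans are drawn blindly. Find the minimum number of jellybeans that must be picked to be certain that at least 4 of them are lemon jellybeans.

314

In the worst case for collecting lemon jellybeans, every non-lemon jellybean comes out first.
There are 52 + 32 + 5 + 49 + 18 + 55 + 39 + 19 + 41 = 310 non-lemon jellybeans altogether.
After those, each further jellybean must be lemon, so 310 + 4 = 314 draws guarantee 4 lemon jellybeans.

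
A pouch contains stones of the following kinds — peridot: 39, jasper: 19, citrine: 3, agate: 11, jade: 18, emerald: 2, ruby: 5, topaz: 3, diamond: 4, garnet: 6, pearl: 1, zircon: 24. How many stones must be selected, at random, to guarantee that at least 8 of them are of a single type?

60

By the pigeonhole principle, the 12 types are the holes; the stones drawn are the pigeons.
To avoid 8 of any one type, the worst case takes at most 7 of each type, or every stone of a type that has fewer than 7.
That gives 7 + 7 + 3 + 7 + 7 + 2 + 5 + 3 + 4 + 6 + 1 + 7 = 59 stones with no type reaching 8.
The next stone forces some type to 8, so 59 + 1 = 60.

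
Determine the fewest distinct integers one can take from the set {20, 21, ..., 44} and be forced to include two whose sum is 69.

Two chosen integers sum to 69 exactly when both halves of some pair {x, 69−x} with 25 ≤ x ≤ 69−x ≤ 44 are chosen — 10 such pairs.
The remaining 5 elements (those with no distinct partner in range) can never complete a 69-sum, so the worst case takes all of them and one from each pair: 5 + 10 = 15.
By the pigeonhole principle, the 16th integer has to be the second member of some pair, so 15 + 1 = 16.

16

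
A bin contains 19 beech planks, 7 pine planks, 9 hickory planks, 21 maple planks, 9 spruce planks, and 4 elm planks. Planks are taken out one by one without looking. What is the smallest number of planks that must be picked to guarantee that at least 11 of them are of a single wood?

50

By pigeonhole, put each drawn plank into a box by wood. The largest draw with every box below 11 takes min(count, 10) from each wood; woods with fewer than 10 contribute all they have.
Σ min(cᵢ, 10) = 10 + 7 + 9 + 10 + 9 + 4 = 49.
Draw number 49 + 1 = 50 must push one box to 11.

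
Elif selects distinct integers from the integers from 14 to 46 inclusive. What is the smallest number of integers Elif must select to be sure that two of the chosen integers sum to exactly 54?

21

A set avoiding the sum 54 can contain at most one of each pair {x, 54−x}, plus the 7 elements whose complement lies outside the range or equal to its own complement.
The integers 27, …, 46 (20 of them) are such a set: any two sum to at least 27+28 = 55 > 54.
By pigeonhole, any 21st integer completes one of the 13 pairs, so 21 choices force a sum of 54.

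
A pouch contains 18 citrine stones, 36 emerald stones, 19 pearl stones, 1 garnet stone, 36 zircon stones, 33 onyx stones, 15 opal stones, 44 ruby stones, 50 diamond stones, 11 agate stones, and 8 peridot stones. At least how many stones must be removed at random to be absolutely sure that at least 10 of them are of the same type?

91

An adversary could hand out at most 9 stones per type (garnet, peridot run out sooner): 9 + 9 + 9 + 1 + 9 + 9 + 9 + 9 + 9 + 9 + 8 = 90 stones and still no type has 10.
By pigeonhole, one more stone lands in a type already at 9, so 91 draws are enough and 90 are not.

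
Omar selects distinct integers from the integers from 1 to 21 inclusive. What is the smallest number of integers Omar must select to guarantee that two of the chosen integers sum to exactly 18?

Group the elements by complementary pair {x, 18−x}: {1,17}, {2,16}, {3,15}, …, giving 8 two-element pairs; the single value 9 (it cannot pair with itself since the integers are distinct); and 4 integers whose partner 18−x falls outside [1,21].
By the pigeonhole principle, treating each of those 13 groups as a pigeonhole, one can pick one integer per group — 13 integers — with no two summing to 18.
The 14th integer lands in an occupied pair, forcing a sum of 18.

14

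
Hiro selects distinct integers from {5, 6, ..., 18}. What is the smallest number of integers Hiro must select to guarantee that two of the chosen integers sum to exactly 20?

10

A set avoiding the sum 20 can contain at most one of each pair {x, 20−x}, plus the 4 elements whose complement lies outside the range or equal to its own complement.
The integers 10, …, 18 (9 of them) are such a set: any two sum to at least 10+11 = 21 > 20.
Any 10th integer completes one of the 5 pairs, so 10 choices force a sum of 20.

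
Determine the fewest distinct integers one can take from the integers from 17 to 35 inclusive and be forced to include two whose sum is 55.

A set avoiding the sum 55 can contain at most one of each pair {x, 55−x}, plus the 3 elements whose complement lies outside the range.
The integers 17, …, 27 (11 of them) are such a set: any two sum to at least 17+18 = 35 and at most 26+27 = 53 < 55.
Pigeonhole: any 12th integer completes one of the 8 pairs, so 12 choices force a sum of 55.

12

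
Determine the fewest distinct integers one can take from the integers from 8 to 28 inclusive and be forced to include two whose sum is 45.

A set avoiding the sum 45 can contain at most one of each pair {x, 45−x}, plus the 9 elements whose complement lies outside the range.
The integers 8, …, 22 (15 of them) are such a set: any two sum to at least 8+9 = 17 and at most 21+22 = 43 < 45.
Any 16th integer completes one of the 6 pairs, so 16 choices force a sum of 45.

16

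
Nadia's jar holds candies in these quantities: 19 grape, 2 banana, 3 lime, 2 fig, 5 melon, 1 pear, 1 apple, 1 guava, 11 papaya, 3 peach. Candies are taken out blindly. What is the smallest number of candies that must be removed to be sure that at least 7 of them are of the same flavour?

31

An adversary could hand out at most 6 candies per flavour (8 flavours run out sooner): 6 + 2 + 3 + 2 + 5 + 1 + 1 + 1 + 6 + 3 = 30 candies and still no flavour has 7.
Pigeonhole: one more candy lands in a flavour already at 6, so 31 draws are enough and 30 are not.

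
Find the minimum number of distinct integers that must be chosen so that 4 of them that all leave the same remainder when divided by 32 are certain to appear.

97

By the pigeonhole principle, the 32 residue classes mod 32 are the pigeonholes.
With 96 integers one could put 3 in each residue class and have no class reach 4.
The 97th integer pushes some class to 4, so 32·3 + 1 = 97.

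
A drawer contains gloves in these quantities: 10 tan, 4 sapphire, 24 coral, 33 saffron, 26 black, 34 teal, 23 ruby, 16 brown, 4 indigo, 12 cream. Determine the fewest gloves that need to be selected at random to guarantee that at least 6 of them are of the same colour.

49

An adversary could hand out at most 5 gloves per colour (sapphire, indigo run out sooner): 5 + 4 + 5 + 5 + 5 + 5 + 5 + 5 + 4 + 5 = 48 gloves and still no colour has 6.
One more glove lands in a colour already at 5, so 49 draws are enough and 48 are not.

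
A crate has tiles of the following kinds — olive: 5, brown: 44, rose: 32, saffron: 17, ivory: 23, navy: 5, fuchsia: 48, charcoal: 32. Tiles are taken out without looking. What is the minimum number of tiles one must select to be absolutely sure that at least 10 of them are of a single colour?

The 8 colours are the holes; the tiles drawn are the pigeons.
To avoid 10 of any one colour, the worst case takes at most 9 of each colour, or every tile of a colour that has fewer than 9.
That gives 5 + 9 + 9 + 9 + 9 + 5 + 9 + 9 = 64 tiles with no colour reaching 10.
The next tile forces some colour to 10, so 64 + 1 = 65.

65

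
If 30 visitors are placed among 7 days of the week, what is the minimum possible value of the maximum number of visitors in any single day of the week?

5

Pigeonhole: the 7 days of the week are the holes and the 30 visitors are the pigeons.
If every day of the week held at most 4 visitors, the total would be at most 7 × 4 = 28, which is less than 30.
So some day of the week holds at least ⌈30/7⌉ = 5 visitors.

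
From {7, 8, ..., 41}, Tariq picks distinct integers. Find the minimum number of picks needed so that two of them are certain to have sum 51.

20

Two chosen integers sum to 51 exactly when both halves of some pair {x, 51−x} with 10 ≤ x ≤ 51−x ≤ 41 are chosen — 16 such pairs.
The remaining 3 elements (those with no distinct partner in range) can never complete a 51-sum, so the worst case takes all of them and one from each pair: 3 + 16 = 19.
Pigeonhole: the 20th integer has to be the second member of some pair, so 19 + 1 = 20.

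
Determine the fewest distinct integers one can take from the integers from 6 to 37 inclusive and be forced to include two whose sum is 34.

22

Two chosen integers sum to 34 exactly when both halves of some pair {x, 34−x} with 6 ≤ x ≤ 34−x ≤ 28 are chosen — 11 such pairs.
The remaining 10 elements (those with no distinct partner in range) can never complete a 34-sum, so the worst case takes all of them and one from each pair: 10 + 11 = 21.
By the pigeonhole principle, the 22nd integer has to be the second member of some pair, so 21 + 1 = 22.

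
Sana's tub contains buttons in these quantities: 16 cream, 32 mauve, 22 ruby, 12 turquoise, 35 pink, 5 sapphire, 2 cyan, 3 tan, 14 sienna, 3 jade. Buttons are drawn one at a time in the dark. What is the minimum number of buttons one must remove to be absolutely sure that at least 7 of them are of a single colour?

50

Pigeonhole: the 10 colours are the holes; the buttons drawn are the pigeons.
To avoid 7 of any one colour, the worst case takes at most 6 of each colour, or every button of a colour that has fewer than 6.
That gives 6 + 6 + 6 + 6 + 6 + 5 + 2 + 3 + 6 + 3 = 49 buttons with no colour reaching 7.
The next button forces some colour to 7, so 49 + 1 = 50.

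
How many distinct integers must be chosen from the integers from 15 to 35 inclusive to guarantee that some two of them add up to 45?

Two chosen integers sum to 45 exactly when both halves of some pair {x, 45−x} with 15 ≤ x ≤ 45−x ≤ 30 are chosen — 8 such pairs.
The remaining 5 elements (those with no distinct partner in range) can never complete a 45-sum, so the worst case takes all of them and one from each pair: 5 + 8 = 13.
The 14th integer has to be the second member of some pair, so 13 + 1 = 14.

14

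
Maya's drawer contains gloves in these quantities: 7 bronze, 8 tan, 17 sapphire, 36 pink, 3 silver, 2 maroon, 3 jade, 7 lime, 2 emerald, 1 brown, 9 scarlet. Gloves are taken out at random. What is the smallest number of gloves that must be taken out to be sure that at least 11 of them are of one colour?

63

Put each drawn glove into a box by colour. The largest draw with every box below 11 takes min(count, 10) from each colour; colours with fewer than 10 contribute all they have.
Σ min(cᵢ, 10) = 7 + 8 + 10 + 10 + 3 + 2 + 3 + 7 + 2 + 1 + 9 = 62.
Draw number 62 + 1 = 63 must push one box to 11.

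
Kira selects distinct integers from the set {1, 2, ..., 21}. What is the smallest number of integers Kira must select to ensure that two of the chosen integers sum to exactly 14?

16

Two chosen integers sum to 14 exactly when both halves of some pair {x, 14−x} with 1 ≤ x ≤ 14−x ≤ 13 are chosen — 6 such pairs.
The remaining 9 elements (those with no distinct partner in range) can never complete a 14-sum, so the worst case takes all of them and one from each pair: 9 + 6 = 15.
The 16th integer has to be the second member of some pair, so 15 + 1 = 16.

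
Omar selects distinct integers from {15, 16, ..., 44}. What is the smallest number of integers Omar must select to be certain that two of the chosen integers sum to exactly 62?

18

Group the elements by complementary pair {x, 62−x}: {18,44}, {19,43}, {20,42}, …, giving 13 two-element pairs; the single value 31 (it cannot pair with itself since the integers are distinct); and 3 integers whose partner 62−x falls outside [15,44].
Pigeonhole: treating each of those 17 groups as a pigeonhole, one can pick one integer per group — 17 integers — with no two summing to 62.
The 18th integer lands in an occupied pair, forcing a sum of 62.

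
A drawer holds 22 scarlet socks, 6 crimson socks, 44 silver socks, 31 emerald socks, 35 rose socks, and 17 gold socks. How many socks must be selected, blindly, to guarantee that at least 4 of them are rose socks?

124

In the worst case for collecting rose socks, every non-rose sock comes out first.
There are 22 + 6 + 44 + 31 + 17 = 120 non-rose socks altogether.
After those, each further sock must be rose, so 120 + 4 = 124 draws guarantee 4 rose socks.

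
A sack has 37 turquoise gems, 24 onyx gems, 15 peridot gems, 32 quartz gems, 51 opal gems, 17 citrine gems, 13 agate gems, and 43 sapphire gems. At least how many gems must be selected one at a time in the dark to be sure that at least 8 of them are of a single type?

Put each drawn gem into a box by type. The largest draw with every box below 8 takes min(count, 7) from each type.
Σ min(cᵢ, 7) = 7 + 7 + 7 + 7 + 7 + 7 + 7 + 7 = 56.
Draw number 56 + 1 = 57 must push one box to 8.

57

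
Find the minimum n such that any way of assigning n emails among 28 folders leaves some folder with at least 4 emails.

85

With 84 emails one could put exactly 3 in each of the 28 folders, and no folder would reach 4.
By pigeonhole, one more email must land in a folder that already has 3, giving it 4.
So 28 × 3 + 1 = 85 emails are required.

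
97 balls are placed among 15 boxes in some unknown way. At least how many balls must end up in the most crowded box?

By the pigeonhole principle, the 15 boxes are the holes and the 97 balls are the pigeons.
If every box held at most 6 balls, the total would be at most 15 × 6 = 90, which is less than 97.
So some box holds at least ⌈97/15⌉ = 7 balls.

7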